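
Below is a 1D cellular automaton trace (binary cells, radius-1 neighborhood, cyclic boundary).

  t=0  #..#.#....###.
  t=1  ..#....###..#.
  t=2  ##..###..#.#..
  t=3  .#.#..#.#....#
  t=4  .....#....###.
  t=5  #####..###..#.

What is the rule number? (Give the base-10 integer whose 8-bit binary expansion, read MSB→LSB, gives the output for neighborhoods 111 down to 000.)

67

  nb ###: next=.  (t=0,i=11, bit7=0)
  nb ##.: next=#  (t=0,i=12, bit6=1)
  nb #.#: next=.  (t=0,i=4, bit5=0)
  nb #..: next=.  (t=0,i=1, bit4=0)
  nb .##: next=.  (t=0,i=10, bit3=0)
  nb .#.: next=.  (t=0,i=0, bit2=0)
  nb ..#: next=#  (t=0,i=2, bit1=1)
  nb ...: next=#  (t=0,i=7, bit0=1)
  bits 01000011 = 67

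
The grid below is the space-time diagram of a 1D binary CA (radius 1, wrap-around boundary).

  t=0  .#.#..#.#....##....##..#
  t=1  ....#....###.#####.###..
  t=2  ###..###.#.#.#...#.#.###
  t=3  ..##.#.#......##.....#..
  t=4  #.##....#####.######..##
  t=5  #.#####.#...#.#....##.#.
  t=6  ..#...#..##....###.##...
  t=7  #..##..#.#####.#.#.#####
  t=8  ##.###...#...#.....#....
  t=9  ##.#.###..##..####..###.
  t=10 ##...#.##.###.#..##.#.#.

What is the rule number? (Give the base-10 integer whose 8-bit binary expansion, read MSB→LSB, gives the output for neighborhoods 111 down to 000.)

89

  [7] ### => .  t=1,i=10
  [6] ##. => #  t=0,i=14
  [5] #.# => .  t=0,i=0
  [4] #.. => #  t=0,i=4
  [3] .## => #  t=0,i=13
  [2] .#. => .  t=0,i=1
  [1] ..# => .  t=0,i=5
  [0] ... => #  t=0,i=10
  bits 01011001 = 89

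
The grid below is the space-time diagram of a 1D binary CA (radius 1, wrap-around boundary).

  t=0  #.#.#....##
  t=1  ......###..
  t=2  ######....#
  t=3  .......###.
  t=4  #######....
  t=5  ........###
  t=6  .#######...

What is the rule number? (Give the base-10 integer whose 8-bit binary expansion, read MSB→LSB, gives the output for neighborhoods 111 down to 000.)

  ###|.  b7=0 t=0,i=10
  ##.|.  b6=0 t=0,i=0
  #.#|.  b5=0 t=0,i=1
  #..|.  b4=0 t=0,i=5
  .##|.  b3=0 t=0,i=9
  .#.|.  b2=0 t=0,i=2
  ..#|#  b1=1 t=0,i=8
  ...|#  b0=1 t=0,i=6
  bits 00000011 = 3

3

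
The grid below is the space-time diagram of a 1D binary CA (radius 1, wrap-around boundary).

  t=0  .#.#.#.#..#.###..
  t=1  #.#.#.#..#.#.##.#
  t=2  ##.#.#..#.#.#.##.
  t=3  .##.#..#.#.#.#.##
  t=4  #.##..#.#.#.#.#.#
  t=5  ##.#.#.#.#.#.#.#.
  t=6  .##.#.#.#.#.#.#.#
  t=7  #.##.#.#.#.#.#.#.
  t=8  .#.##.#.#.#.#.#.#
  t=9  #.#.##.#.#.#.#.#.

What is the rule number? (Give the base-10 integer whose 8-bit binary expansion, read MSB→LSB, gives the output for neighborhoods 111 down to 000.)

227

  [7] ### => #  t=0,i=13
  [6] ##. => #  t=0,i=14
  [5] #.# => #  t=0,i=2
  [4] #.. => .  t=0,i=8
  [3] .## => .  t=0,i=12
  [2] .#. => .  t=0,i=1
  [1] ..# => #  t=0,i=0
  [0] ... => #  t=0,i=16
  bits 11100011 = 227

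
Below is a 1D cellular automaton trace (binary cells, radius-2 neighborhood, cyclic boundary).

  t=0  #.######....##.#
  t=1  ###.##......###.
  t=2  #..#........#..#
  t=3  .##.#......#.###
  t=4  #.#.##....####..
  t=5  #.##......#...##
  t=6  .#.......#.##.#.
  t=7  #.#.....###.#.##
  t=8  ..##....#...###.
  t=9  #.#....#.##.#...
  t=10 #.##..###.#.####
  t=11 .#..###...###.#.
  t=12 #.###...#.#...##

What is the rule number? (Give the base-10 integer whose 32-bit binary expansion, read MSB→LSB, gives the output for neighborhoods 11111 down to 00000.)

  ##### -> #   bit 31 = 1  t=0,i=4
  ####. -> .   bit 30 = 0  t=0,i=6
  ###.# -> .   bit 29 = 0  t=1,i=2
  ###.. -> .   bit 28 = 0  t=0,i=7
  ##.## -> #   bit 27 = 1  t=0,i=1
  ##.#. -> .   bit 26 = 0  t=3,i=3
  ##..# -> #   bit 25 = 1  t=2,i=1
  ##... -> .   bit 24 = 0  t=0,i=8
  #.### -> #   bit 23 = 1  t=0,i=2
  #.##. -> .   bit 22 = 0  t=0,i=15
  #.#.# -> #   bit 21 = 1  t=4,i=2
  #.#.. -> #   bit 20 = 1  t=3,i=4
  #..## -> #   bit 19 = 1  t=2,i=14
  #..#. -> #   bit 18 = 1  t=2,i=2
  #...# -> #   bit 17 = 1  t=5,i=12
  #.... -> .   bit 16 = 0  t=0,i=9
  .#### -> .   bit 15 = 0  t=0,i=3
  .###. -> .   bit 14 = 0  t=1,i=1
  .##.# -> #   bit 13 = 1  t=0,i=0
  .##.. -> .   bit 12 = 0  t=1,i=5
  .#.## -> #   bit 11 = 1  t=3,i=12
  .#.#. -> .   bit 10 = 0  t=4,i=1
  .#..# -> #   bit 9 = 1  t=2,i=13
  .#... -> #   bit 8 = 1  t=2,i=4
  ..### -> #   bit 7 = 1  t=1,i=12
  ..##. -> #   bit 6 = 1  t=0,i=12
  ..#.# -> #   bit 5 = 1  t=3,i=11
  ..#.. -> .   bit 4 = 0  t=2,i=3
  ...## -> .   bit 3 = 0  t=0,i=11
  ...#. -> #   bit 2 = 1  t=2,i=11
  ....# -> .   bit 1 = 0  t=0,i=10
  ..... -> .   bit 0 = 0  t=1,i=8
  bits 10001010101111100010101111100100 = 2327718884

2327718884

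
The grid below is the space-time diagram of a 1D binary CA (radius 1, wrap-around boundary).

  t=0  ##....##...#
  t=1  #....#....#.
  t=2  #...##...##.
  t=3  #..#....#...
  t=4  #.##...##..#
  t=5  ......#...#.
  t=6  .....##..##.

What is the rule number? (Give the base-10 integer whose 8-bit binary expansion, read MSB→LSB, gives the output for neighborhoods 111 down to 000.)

  ### -> #   bit 7 = 1  t=0,i=0
  ##. -> .   bit 6 = 0  t=0,i=1
  #.# -> .   bit 5 = 0  t=1,i=11
  #.. -> .   bit 4 = 0  t=0,i=2
  .## -> .   bit 3 = 0  t=0,i=6
  .#. -> #   bit 2 = 1  t=1,i=0
  ..# -> #   bit 1 = 1  t=0,i=5
  ... -> .   bit 0 = 0  t=0,i=3
  bits 10000110 = 134

134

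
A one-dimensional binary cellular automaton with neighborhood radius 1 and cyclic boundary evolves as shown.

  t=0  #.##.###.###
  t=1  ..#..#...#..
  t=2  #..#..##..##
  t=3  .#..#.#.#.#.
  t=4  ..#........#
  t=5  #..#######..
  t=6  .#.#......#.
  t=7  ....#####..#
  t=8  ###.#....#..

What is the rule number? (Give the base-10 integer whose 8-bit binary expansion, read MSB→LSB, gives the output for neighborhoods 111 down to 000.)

25

  nb ###: next=.  (t=0,i=6, bit7=0)
  nb ##.: next=.  (t=0,i=0, bit6=0)
  nb #.#: next=.  (t=0,i=1, bit5=0)
  nb #..: next=#  (t=1,i=3, bit4=1)
  nb .##: next=#  (t=0,i=2, bit3=1)
  nb .#.: next=.  (t=1,i=2, bit2=0)
  nb ..#: next=.  (t=1,i=1, bit1=0)
  nb ...: next=#  (t=1,i=0, bit0=1)
  bits 00011001 = 25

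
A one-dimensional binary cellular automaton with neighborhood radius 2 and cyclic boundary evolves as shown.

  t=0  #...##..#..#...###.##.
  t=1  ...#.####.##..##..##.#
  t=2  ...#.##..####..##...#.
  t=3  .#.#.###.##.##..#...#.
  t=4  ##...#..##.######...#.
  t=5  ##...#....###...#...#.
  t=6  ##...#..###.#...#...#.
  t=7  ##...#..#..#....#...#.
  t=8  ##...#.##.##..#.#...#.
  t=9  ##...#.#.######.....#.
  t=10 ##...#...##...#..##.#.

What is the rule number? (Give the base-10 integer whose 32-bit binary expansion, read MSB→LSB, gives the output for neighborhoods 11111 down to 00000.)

  ##### -> .   bit 31 = 0  t=4,i=13
  ####. -> .   bit 30 = 0  t=1,i=7
  ###.# -> .   bit 29 = 0  t=0,i=17
  ###.. -> #   bit 28 = 1  t=2,i=12
  ##.## -> #   bit 27 = 1  t=0,i=18
  ##.#. -> #   bit 26 = 1  t=0,i=21
  ##..# -> #   bit 25 = 1  t=0,i=6
  ##... -> .   bit 24 = 0  t=2,i=17
  #.### -> #   bit 23 = 1  t=1,i=5
  #.##. -> #   bit 22 = 1  t=0,i=19
  #.#.# -> .   bit 21 = 0  t=3,i=3
  #.#.. -> .   bit 20 = 0  t=0,i=0
  #..## -> .   bit 19 = 0  t=1,i=13
  #..#. -> #   bit 18 = 1  t=0,i=7
  #...# -> .   bit 17 = 0  t=0,i=2
  #.... -> .   bit 16 = 0  t=2,i=0
  .#### -> #   bit 15 = 1  t=1,i=6
  .###. -> .   bit 14 = 0  t=0,i=16
  .##.# -> .   bit 13 = 0  t=0,i=20
  .##.. -> #   bit 12 = 1  t=0,i=5
  .#.## -> .   bit 11 = 0  t=1,i=4
  .#.#. -> .   bit 10 = 0  t=3,i=2
  .#..# -> .   bit 9 = 0  t=0,i=9
  .#... -> .   bit 8 = 0  t=0,i=1
  ..### -> #   bit 7 = 1  t=0,i=15
  ..##. -> .   bit 6 = 0  t=0,i=4
  ..#.# -> #   bit 5 = 1  t=1,i=3
  ..#.. -> #   bit 4 = 1  t=0,i=8
  ...## -> #   bit 3 = 1  t=0,i=3
  ...#. -> .   bit 2 = 0  t=1,i=2
  ....# -> #   bit 1 = 1  t=2,i=1
  ..... -> #   bit 0 = 1  t=9,i=17
  bits 00011110110001001001000010111011 = 516198587

516198587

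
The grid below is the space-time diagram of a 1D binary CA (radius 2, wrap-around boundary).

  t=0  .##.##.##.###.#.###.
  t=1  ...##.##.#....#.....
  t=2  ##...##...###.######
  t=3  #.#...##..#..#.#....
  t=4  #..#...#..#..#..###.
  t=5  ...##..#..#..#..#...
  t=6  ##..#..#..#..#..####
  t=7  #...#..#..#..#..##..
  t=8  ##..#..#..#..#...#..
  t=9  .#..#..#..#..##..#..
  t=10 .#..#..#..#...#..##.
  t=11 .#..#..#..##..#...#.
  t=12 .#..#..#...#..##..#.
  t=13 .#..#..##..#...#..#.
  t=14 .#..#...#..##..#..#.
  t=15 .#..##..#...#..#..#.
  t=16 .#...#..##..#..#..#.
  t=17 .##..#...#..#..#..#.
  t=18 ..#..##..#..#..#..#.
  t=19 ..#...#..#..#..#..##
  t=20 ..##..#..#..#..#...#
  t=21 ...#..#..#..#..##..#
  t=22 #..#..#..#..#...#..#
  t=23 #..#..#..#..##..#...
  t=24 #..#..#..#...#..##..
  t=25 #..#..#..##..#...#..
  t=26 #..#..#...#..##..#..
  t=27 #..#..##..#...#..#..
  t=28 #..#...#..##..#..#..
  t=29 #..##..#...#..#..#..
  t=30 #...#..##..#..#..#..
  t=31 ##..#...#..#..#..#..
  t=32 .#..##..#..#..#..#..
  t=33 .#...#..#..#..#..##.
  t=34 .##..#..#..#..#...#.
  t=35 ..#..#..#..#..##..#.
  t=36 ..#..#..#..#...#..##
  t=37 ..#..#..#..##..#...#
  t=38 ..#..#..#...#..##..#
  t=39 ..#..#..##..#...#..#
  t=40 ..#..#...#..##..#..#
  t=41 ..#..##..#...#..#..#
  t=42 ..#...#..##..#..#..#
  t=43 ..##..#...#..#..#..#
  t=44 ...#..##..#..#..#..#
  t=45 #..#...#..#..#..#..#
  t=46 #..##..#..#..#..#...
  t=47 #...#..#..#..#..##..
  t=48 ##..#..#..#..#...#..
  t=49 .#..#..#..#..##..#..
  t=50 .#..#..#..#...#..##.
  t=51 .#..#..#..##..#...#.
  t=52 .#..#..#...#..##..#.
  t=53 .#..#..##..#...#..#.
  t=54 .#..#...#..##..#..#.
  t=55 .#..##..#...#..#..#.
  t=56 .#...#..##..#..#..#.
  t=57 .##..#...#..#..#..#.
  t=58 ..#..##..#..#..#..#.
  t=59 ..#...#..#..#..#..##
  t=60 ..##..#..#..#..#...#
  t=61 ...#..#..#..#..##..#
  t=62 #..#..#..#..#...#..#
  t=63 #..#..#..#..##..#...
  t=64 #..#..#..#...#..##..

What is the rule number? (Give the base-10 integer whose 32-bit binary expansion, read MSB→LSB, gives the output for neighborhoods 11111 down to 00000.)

  [31] ##### => .  t=2,i=16
  [30] ####. => #  t=2,i=0
  [29] ###.# => .  t=0,i=12
  [28] ###.. => .  t=0,i=18
  [27] ##.## => #  t=0,i=3
  [26] ##.#. => .  t=0,i=13
  [25] ##..# => .  t=0,i=19
  [24] ##... => #  t=2,i=2
  [23] #.### => .  t=0,i=10
  [22] #.##. => #  t=0,i=4
  [21] #.#.# => #  t=0,i=14
  [20] #.#.. => .  t=1,i=9
  [19] #..## => .  t=0,i=0
  [18] #..#. => .  t=3,i=9
  [17] #...# => .  t=2,i=3
  [16] #.... => #  t=1,i=11
  [15] .#### => #  t=2,i=15
  [14] .###. => .  t=0,i=11
  [13] .##.# => .  t=0,i=2
  [12] .##.. => #  t=2,i=6
  [11] .#.## => .  t=0,i=15
  [10] .#.#. => .  t=3,i=1
  [9] .#..# => .  t=3,i=11
  [8] .#... => #  t=1,i=10
  [7] ..### => #  t=2,i=10
  [6] ..##. => .  t=0,i=1
  [5] ..#.# => #  t=3,i=0
  [4] ..#.. => #  t=1,i=14
  [3] ...## => .  t=1,i=2
  [2] ...#. => .  t=1,i=13
  [1] ....# => #  t=1,i=1
  [0] ..... => #  t=1,i=0
  bits 01001001011000011001000110110011 = 1231131059

1231131059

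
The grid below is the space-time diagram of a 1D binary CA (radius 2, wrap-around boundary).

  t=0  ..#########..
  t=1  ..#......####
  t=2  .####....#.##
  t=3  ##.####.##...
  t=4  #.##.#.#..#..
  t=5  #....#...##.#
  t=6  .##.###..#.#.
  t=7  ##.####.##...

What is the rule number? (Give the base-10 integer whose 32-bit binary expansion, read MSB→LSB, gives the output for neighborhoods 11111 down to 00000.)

1504526836

  [31] ##### => .  t=0,i=4
  [30] ####. => #  t=0,i=9
  [29] ###.# => .  t=3,i=6
  [28] ###.. => #  t=0,i=10
  [27] ##.## => #  t=2,i=0
  [26] ##.#. => .  t=4,i=4
  [25] ##..# => .  t=1,i=0
  [24] ##... => #  t=0,i=11
  [23] #.### => #  t=2,i=1
  [22] #.##. => .  t=2,i=11
  [21] #.#.# => #  t=4,i=5
  [20] #.#.. => .  t=4,i=7
  [19] #..## => #  t=6,i=0
  [18] #..#. => #  t=1,i=1
  [17] #...# => .  t=3,i=11
  [16] #.... => #  t=0,i=12
  [15] .#### => .  t=0,i=3
  [14] .###. => #  t=6,i=5
  [13] .##.# => .  t=2,i=12
  [12] .##.. => .  t=3,i=9
  [11] .#.## => .  t=2,i=10
  [10] .#.#. => .  t=4,i=6
  [9] .#..# => .  t=4,i=8
  [8] .#... => #  t=1,i=3
  [7] ..### => #  t=0,i=2
  [6] ..##. => #  t=3,i=0
  [5] ..#.# => #  t=2,i=9
  [4] ..#.. => #  t=1,i=2
  [3] ...## => .  t=0,i=1
  [2] ...#. => #  t=2,i=8
  [1] ....# => .  t=0,i=0
  [0] ..... => .  t=1,i=5
  bits 01011001101011010100000111110100 = 1504526836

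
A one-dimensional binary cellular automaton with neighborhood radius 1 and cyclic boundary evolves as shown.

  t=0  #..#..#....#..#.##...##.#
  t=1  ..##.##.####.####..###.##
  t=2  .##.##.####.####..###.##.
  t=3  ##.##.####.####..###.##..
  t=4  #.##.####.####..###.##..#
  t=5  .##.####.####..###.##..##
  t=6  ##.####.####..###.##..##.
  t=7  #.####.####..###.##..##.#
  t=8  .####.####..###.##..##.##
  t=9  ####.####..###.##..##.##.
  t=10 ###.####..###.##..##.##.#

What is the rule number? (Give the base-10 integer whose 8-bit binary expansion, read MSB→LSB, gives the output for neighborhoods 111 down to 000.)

  nb ###: next=#  (t=1,i=9, bit7=1)
  nb ##.: next=.  (t=0,i=0, bit6=0)
  nb #.#: next=#  (t=0,i=15, bit5=1)
  nb #..: next=.  (t=0,i=1, bit4=0)
  nb .##: next=#  (t=0,i=16, bit3=1)
  nb .#.: next=#  (t=0,i=3, bit2=1)
  nb ..#: next=#  (t=0,i=2, bit1=1)
  nb ...: next=#  (t=0,i=8, bit0=1)
  bits 10101111 = 175

175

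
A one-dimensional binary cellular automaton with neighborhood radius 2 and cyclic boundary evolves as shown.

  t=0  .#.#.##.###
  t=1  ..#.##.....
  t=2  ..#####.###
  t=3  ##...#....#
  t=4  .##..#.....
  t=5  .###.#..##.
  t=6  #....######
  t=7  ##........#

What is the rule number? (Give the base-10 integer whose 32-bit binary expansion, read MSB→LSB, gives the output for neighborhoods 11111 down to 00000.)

1398283889

  nb #####: next=.  (t=2,i=4, bit31=0)
  nb ####.: next=#  (t=2,i=5, bit30=1)
  nb ###.#: next=.  (t=0,i=10, bit29=0)
  nb ###..: next=#  (t=2,i=10, bit28=1)
  nb ##.##: next=.  (t=0,i=7, bit27=0)
  nb ##.#.: next=.  (t=0,i=0, bit26=0)
  nb ##..#: next=#  (t=2,i=0, bit25=1)
  nb ##...: next=#  (t=1,i=6, bit24=1)
  nb #.###: next=.  (t=0,i=8, bit23=0)
  nb #.##.: next=#  (t=0,i=5, bit22=1)
  nb #.#.#: next=.  (t=0,i=1, bit21=0)
  nb #.#..: next=#  (t=5,i=5, bit20=1)
  nb #..##: next=#  (t=2,i=1, bit19=1)
  nb #..#.: next=.  (t=4,i=4, bit18=0)
  nb #...#: next=.  (t=3,i=3, bit17=0)
  nb #....: next=.  (t=1,i=7, bit16=0)
  nb .####: next=.  (t=2,i=3, bit15=0)
  nb .###.: next=.  (t=0,i=9, bit14=0)
  nb .##.#: next=.  (t=0,i=6, bit13=0)
  nb .##..: next=#  (t=1,i=5, bit12=1)
  nb .#.##: next=#  (t=0,i=4, bit11=1)
  nb .#.#.: next=#  (t=0,i=2, bit10=1)
  nb .#..#: next=#  (t=5,i=6, bit9=1)
  nb .#...: next=.  (t=3,i=6, bit8=0)
  nb ..###: next=.  (t=2,i=2, bit7=0)
  nb ..##.: next=#  (t=4,i=1, bit6=1)
  nb ..#.#: next=#  (t=1,i=2, bit5=1)
  nb ..#..: next=#  (t=3,i=5, bit4=1)
  nb ...##: next=.  (t=3,i=9, bit3=0)
  nb ...#.: next=.  (t=1,i=1, bit2=0)
  nb ....#: next=.  (t=1,i=0, bit1=0)
  nb .....: next=#  (t=1,i=8, bit0=1)
  bits 01010011010110000001111001110001 = 1398283889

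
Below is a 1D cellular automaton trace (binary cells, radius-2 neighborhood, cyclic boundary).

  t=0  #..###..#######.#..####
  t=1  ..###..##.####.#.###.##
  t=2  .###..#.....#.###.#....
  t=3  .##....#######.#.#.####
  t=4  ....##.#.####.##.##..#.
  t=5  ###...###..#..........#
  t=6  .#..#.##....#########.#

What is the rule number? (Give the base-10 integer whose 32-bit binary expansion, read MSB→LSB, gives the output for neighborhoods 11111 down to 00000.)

  nb #####: next=#  (t=0,i=10, bit31=1)
  nb ####.: next=#  (t=0,i=13, bit30=1)
  nb ###.#: next=.  (t=0,i=14, bit29=0)
  nb ###..: next=.  (t=0,i=0, bit28=0)
  nb ##.##: next=.  (t=1,i=9, bit27=0)
  nb ##.#.: next=#  (t=0,i=15, bit26=1)
  nb ##..#: next=.  (t=0,i=1, bit25=0)
  nb ##...: next=.  (t=3,i=3, bit24=0)
  nb #.###: next=.  (t=1,i=10, bit23=0)
  nb #.##.: next=.  (t=1,i=21, bit22=0)
  nb #.#.#: next=#  (t=1,i=15, bit21=1)
  nb #.#..: next=.  (t=0,i=16, bit20=0)
  nb #..##: next=#  (t=0,i=2, bit19=1)
  nb #..#.: next=.  (t=2,i=5, bit18=0)
  nb #...#: next=#  (t=5,i=4, bit17=1)
  nb #....: next=#  (t=2,i=8, bit16=1)
  nb .####: next=.  (t=0,i=9, bit15=0)
  nb .###.: next=#  (t=0,i=4, bit14=1)
  nb .##.#: next=.  (t=1,i=8, bit13=0)
  nb .##..: next=.  (t=1,i=22, bit12=0)
  nb .#.##: next=#  (t=1,i=16, bit11=1)
  nb .#.#.: next=.  (t=3,i=16, bit10=0)
  nb .#..#: next=#  (t=0,i=17, bit9=1)
  nb .#...: next=#  (t=2,i=7, bit8=1)
  nb ..###: next=#  (t=0,i=3, bit7=1)
  nb ..##.: next=.  (t=1,i=7, bit6=0)
  nb ..#.#: next=#  (t=2,i=12, bit5=1)
  nb ..#..: next=.  (t=2,i=6, bit4=0)
  nb ...##: next=.  (t=2,i=0, bit3=0)
  nb ...#.: next=#  (t=2,i=11, bit2=1)
  nb ....#: next=#  (t=2,i=10, bit1=1)
  nb .....: next=#  (t=2,i=9, bit0=1)
  bits 11000100001010110100101110100111 = 3291171751

3291171751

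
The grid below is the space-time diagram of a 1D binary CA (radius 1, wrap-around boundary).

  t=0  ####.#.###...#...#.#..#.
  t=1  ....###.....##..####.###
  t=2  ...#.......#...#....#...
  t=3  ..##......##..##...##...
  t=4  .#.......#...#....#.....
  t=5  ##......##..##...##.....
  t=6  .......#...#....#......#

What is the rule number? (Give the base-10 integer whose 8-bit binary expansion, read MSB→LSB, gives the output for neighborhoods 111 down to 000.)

38

  ###|.  b7=0 t=0,i=1
  ##.|.  b6=0 t=0,i=3
  #.#|#  b5=1 t=0,i=4
  #..|.  b4=0 t=0,i=10
  .##|.  b3=0 t=0,i=0
  .#.|#  b2=1 t=0,i=5
  ..#|#  b1=1 t=0,i=12
  ...|.  b0=0 t=0,i=11
  bits 00100110 = 38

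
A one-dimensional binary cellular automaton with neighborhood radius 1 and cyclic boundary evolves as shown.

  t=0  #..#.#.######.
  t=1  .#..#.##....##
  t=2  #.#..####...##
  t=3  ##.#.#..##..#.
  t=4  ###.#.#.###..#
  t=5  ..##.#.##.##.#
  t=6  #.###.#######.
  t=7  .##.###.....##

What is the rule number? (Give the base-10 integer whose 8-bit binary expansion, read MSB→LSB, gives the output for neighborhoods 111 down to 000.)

  ### -> .   bit 7 = 0  t=0,i=8
  ##. -> #   bit 6 = 1  t=0,i=12
  #.# -> #   bit 5 = 1  t=0,i=4
  #.. -> #   bit 4 = 1  t=0,i=1
  .## -> #   bit 3 = 1  t=0,i=7
  .#. -> .   bit 2 = 0  t=0,i=0
  ..# -> .   bit 1 = 0  t=0,i=2
  ... -> .   bit 0 = 0  t=1,i=9
  bits 01111000 = 120

120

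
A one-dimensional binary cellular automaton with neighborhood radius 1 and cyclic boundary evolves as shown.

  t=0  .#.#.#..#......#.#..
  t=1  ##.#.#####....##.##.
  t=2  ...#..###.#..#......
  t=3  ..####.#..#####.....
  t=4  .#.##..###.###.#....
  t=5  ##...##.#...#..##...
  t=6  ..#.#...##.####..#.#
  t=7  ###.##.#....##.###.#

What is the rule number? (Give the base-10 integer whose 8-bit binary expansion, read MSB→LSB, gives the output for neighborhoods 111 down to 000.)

  nb ###: next=#  (t=1,i=6, bit7=1)
  nb ##.: next=.  (t=1,i=1, bit6=0)
  nb #.#: next=.  (t=0,i=2, bit5=0)
  nb #..: next=#  (t=0,i=6, bit4=1)
  nb .##: next=.  (t=1,i=0, bit3=0)
  nb .#.: next=#  (t=0,i=1, bit2=1)
  nb ..#: next=#  (t=0,i=0, bit1=1)
  nb ...: next=.  (t=0,i=10, bit0=0)
  bits 10010110 = 150

150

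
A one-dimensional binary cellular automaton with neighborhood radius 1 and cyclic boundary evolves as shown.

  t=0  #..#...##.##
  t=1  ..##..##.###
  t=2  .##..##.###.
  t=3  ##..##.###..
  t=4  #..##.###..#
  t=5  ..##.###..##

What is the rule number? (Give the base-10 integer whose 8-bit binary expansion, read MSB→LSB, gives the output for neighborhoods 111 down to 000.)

174

  [7] ### => #  t=0,i=11
  [6] ##. => .  t=0,i=0
  [5] #.# => #  t=0,i=9
  [4] #.. => .  t=0,i=1
  [3] .## => #  t=0,i=7
  [2] .#. => #  t=0,i=3
  [1] ..# => #  t=0,i=2
  [0] ... => .  t=0,i=5
  bits 10101110 = 174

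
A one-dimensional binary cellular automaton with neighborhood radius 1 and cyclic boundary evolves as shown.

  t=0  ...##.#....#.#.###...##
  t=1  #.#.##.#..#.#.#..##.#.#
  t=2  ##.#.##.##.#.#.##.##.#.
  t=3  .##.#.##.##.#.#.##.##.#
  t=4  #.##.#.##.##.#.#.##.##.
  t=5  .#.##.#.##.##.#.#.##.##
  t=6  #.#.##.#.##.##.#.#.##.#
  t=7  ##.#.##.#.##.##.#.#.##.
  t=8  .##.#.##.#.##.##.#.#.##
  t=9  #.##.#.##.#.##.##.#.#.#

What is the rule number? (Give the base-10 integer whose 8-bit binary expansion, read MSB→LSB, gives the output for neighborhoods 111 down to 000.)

114

  ### -> .   bit 7 = 0  t=0,i=16
  ##. -> #   bit 6 = 1  t=0,i=4
  #.# -> #   bit 5 = 1  t=0,i=5
  #.. -> #   bit 4 = 1  t=0,i=0
  .## -> .   bit 3 = 0  t=0,i=3
  .#. -> .   bit 2 = 0  t=0,i=6
  ..# -> #   bit 1 = 1  t=0,i=2
  ... -> .   bit 0 = 0  t=0,i=1
  bits 01110010 = 114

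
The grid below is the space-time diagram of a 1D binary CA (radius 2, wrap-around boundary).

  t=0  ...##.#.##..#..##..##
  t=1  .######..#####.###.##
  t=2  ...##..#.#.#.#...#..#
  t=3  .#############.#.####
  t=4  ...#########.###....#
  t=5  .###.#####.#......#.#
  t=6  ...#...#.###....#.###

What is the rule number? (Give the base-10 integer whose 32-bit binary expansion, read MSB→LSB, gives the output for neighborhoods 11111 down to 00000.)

2788570874

  #####|#  b31=1 t=1,i=3
  ####.|.  b30=0 t=1,i=5
  ###.#|#  b29=1 t=1,i=13
  ###..|.  b28=0 t=1,i=6
  ##.##|.  b27=0 t=1,i=0
  ##.#.|#  b26=1 t=0,i=5
  ##..#|#  b25=1 t=0,i=10
  ##...|.  b24=0 t=0,i=0
  #.###|.  b23=0 t=1,i=1
  #.##.|.  b22=0 t=0,i=8
  #.#.#|#  b21=1 t=0,i=6
  #.#..|#  b20=1 t=2,i=13
  #..##|.  b19=0 t=0,i=14
  #..#.|#  b18=1 t=0,i=11
  #...#|#  b17=1 t=0,i=1
  #....|.  b16=0 t=4,i=17
  .####|.  b15=0 t=1,i=2
  .###.|.  b14=0 t=1,i=16
  .##.#|#  b13=1 t=0,i=4
  .##..|#  b12=1 t=0,i=9
  .#.##|.  b11=0 t=0,i=7
  .#.#.|#  b10=1 t=2,i=8
  .#..#|#  b9=1 t=0,i=13
  .#...|.  b8=0 t=2,i=0
  ..###|#  b7=1 t=1,i=9
  ..##.|#  b6=1 t=0,i=3
  ..#.#|#  b5=1 t=2,i=7
  ..#..|#  b4=1 t=0,i=12
  ...##|#  b3=1 t=0,i=2
  ...#.|.  b2=0 t=2,i=16
  ....#|#  b1=1 t=4,i=18
  .....|.  b0=0 t=5,i=14
  bits 10100110001101100011011011111010 = 2788570874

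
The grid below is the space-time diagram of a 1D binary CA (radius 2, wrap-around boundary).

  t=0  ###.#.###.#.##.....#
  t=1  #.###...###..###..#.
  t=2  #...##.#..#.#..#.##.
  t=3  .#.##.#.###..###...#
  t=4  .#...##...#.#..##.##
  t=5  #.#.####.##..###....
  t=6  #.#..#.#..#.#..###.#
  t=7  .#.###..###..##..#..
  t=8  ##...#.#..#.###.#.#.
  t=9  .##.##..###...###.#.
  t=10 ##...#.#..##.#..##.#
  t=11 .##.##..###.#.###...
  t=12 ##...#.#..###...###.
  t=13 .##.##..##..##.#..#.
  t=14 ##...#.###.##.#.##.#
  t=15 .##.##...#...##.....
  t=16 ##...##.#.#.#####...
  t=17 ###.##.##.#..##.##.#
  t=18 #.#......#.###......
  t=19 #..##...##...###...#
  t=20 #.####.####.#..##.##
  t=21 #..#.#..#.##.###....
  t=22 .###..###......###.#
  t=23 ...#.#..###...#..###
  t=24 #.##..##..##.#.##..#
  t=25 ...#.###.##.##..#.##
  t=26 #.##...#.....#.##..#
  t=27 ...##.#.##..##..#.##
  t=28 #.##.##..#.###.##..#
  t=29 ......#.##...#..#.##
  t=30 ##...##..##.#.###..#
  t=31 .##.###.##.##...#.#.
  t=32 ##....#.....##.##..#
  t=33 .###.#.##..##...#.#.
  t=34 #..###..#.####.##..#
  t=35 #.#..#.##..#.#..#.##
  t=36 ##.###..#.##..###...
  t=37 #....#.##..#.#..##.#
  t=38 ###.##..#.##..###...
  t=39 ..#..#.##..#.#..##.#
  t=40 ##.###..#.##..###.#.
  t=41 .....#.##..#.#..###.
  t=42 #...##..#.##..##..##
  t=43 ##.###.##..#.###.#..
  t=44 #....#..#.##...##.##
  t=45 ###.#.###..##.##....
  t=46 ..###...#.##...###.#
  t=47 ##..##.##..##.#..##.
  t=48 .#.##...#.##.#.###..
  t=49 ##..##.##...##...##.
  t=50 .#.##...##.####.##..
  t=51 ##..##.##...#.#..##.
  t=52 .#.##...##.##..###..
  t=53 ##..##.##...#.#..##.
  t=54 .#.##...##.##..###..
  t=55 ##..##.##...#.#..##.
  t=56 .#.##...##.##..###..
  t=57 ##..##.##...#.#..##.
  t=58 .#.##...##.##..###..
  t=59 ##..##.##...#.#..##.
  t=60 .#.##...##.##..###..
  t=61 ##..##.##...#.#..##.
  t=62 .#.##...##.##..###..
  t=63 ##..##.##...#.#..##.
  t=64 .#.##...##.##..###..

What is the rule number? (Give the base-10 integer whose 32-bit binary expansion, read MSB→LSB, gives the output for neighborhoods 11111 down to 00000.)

  #####|#  b31=1 t=16,i=14
  ####.|.  b30=0 t=0,i=1
  ###.#|#  b29=1 t=0,i=2
  ###..|#  b28=1 t=1,i=4
  ##.##|.  b27=0 t=4,i=17
  ##.#.|#  b26=1 t=0,i=3
  ##..#|.  b25=0 t=1,i=11
  ##...|#  b24=1 t=0,i=14
  #.###|.  b23=0 t=0,i=6
  #.##.|.  b22=0 t=0,i=12
  #.#.#|#  b21=1 t=0,i=4
  #.#..|.  b20=0 t=2,i=0
  #..##|#  b19=1 t=1,i=12
  #..#.|#  b18=1 t=1,i=17
  #...#|.  b17=0 t=1,i=6
  #....|#  b16=1 t=0,i=15
  .####|#  b15=1 t=0,i=0
  .###.|.  b14=0 t=0,i=7
  .##.#|.  b13=0 t=2,i=5
  .##..|#  b12=1 t=0,i=13
  .#.##|.  b11=0 t=0,i=5
  .#.#.|.  b10=0 t=1,i=19
  .#..#|#  b9=1 t=2,i=8
  .#...|#  b8=1 t=2,i=1
  ..###|.  b7=0 t=0,i=19
  ..##.|#  b6=1 t=2,i=4
  ..#.#|#  b5=1 t=1,i=18
  ..#..|.  b4=0 t=7,i=17
  ...##|#  b3=1 t=0,i=18
  ...#.|#  b2=1 t=3,i=18
  ....#|.  b1=0 t=0,i=17
  .....|.  b0=0 t=0,i=16
  bits 10110101001011011001001101101100 = 3039662956

3039662956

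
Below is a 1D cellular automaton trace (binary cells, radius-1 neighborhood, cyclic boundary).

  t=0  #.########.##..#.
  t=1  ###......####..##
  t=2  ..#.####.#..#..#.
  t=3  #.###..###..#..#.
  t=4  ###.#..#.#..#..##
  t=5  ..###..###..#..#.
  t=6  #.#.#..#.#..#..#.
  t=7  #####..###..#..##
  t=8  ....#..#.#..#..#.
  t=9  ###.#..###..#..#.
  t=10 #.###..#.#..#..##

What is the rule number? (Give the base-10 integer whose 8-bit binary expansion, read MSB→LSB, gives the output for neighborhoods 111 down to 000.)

  nb ###: next=.  (t=0,i=3, bit7=0)
  nb ##.: next=#  (t=0,i=9, bit6=1)
  nb #.#: next=#  (t=0,i=1, bit5=1)
  nb #..: next=.  (t=0,i=13, bit4=0)
  nb .##: next=#  (t=0,i=2, bit3=1)
  nb .#.: next=#  (t=0,i=0, bit2=1)
  nb ..#: next=.  (t=0,i=14, bit1=0)
  nb ...: next=#  (t=1,i=4, bit0=1)
  bits 01101101 = 109

109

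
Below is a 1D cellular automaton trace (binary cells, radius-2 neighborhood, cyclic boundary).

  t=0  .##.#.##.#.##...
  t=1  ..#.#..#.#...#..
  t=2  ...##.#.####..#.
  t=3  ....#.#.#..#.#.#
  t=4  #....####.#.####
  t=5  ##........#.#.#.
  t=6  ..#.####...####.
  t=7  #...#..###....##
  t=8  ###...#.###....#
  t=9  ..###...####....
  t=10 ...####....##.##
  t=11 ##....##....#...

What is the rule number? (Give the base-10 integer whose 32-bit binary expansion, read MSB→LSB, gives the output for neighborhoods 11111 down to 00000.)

2445174017

  ##### -> #   bit 31 = 1  t=4,i=14
  ####. -> .   bit 30 = 0  t=2,i=10
  ###.# -> .   bit 29 = 0  t=4,i=8
  ###.. -> #   bit 28 = 1  t=2,i=11
  ##.## -> .   bit 27 = 0  t=10,i=13
  ##.#. -> .   bit 26 = 0  t=0,i=3
  ##..# -> .   bit 25 = 0  t=2,i=12
  ##... -> #   bit 24 = 1  t=0,i=13
  #.### -> #   bit 23 = 1  t=2,i=8
  #.##. -> .   bit 22 = 0  t=0,i=6
  #.#.# -> #   bit 21 = 1  t=0,i=4
  #.#.. -> #   bit 20 = 1  t=1,i=4
  #..## -> #   bit 19 = 1  t=7,i=6
  #..#. -> #   bit 18 = 1  t=1,i=6
  #...# -> #   bit 17 = 1  t=1,i=11
  #.... -> .   bit 16 = 0  t=0,i=14
  .#### -> .   bit 15 = 0  t=2,i=9
  .###. -> #   bit 14 = 1  t=7,i=8
  .##.# -> #   bit 13 = 1  t=0,i=2
  .##.. -> .   bit 12 = 0  t=0,i=12
  .#.## -> .   bit 11 = 0  t=0,i=5
  .#.#. -> #   bit 10 = 1  t=1,i=3
  .#..# -> .   bit 9 = 0  t=1,i=5
  .#... -> #   bit 8 = 1  t=1,i=10
  ..### -> .   bit 7 = 0  t=4,i=5
  ..##. -> .   bit 6 = 0  t=0,i=1
  ..#.# -> .   bit 5 = 0  t=1,i=2
  ..#.. -> .   bit 4 = 0  t=1,i=13
  ...## -> .   bit 3 = 0  t=0,i=0
  ...#. -> .   bit 2 = 0  t=1,i=1
  ....# -> .   bit 1 = 0  t=0,i=15
  ..... -> #   bit 0 = 1  t=5,i=4
  bits 10010001101111100110010100000001 = 2445174017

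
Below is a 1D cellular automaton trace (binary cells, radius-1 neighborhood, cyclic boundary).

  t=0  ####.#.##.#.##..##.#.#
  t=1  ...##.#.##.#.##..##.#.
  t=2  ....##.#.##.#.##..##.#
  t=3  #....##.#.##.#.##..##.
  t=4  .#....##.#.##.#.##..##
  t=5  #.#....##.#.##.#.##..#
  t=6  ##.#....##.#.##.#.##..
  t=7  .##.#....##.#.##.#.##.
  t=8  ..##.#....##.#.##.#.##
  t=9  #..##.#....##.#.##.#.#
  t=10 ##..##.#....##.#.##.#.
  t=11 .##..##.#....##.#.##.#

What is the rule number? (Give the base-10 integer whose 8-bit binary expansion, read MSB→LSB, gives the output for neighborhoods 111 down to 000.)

  nb ###: next=.  (t=0,i=0, bit7=0)
  nb ##.: next=#  (t=0,i=3, bit6=1)
  nb #.#: next=#  (t=0,i=4, bit5=1)
  nb #..: next=#  (t=0,i=14, bit4=1)
  nb .##: next=.  (t=0,i=7, bit3=0)
  nb .#.: next=.  (t=0,i=5, bit2=0)
  nb ..#: next=.  (t=0,i=15, bit1=0)
  nb ...: next=.  (t=1,i=0, bit0=0)
  bits 01110000 = 112

112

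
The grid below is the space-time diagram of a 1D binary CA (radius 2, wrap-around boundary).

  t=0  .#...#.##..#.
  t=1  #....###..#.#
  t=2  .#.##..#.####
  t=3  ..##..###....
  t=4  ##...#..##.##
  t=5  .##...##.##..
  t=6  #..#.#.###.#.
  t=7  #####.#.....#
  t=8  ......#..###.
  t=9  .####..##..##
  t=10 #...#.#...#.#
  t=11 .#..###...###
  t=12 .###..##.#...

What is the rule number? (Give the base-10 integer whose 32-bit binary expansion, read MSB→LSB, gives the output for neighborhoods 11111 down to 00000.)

425471531

  [31] ##### => .  t=7,i=1
  [30] ####. => .  t=2,i=11
  [29] ###.# => .  t=2,i=12
  [28] ###.. => #  t=1,i=7
  [27] ##.## => #  t=4,i=10
  [26] ##.#. => .  t=2,i=0
  [25] ##..# => .  t=0,i=9
  [24] ##... => #  t=1,i=1
  [23] #.### => .  t=2,i=9
  [22] #.##. => #  t=0,i=7
  [21] #.#.# => .  t=2,i=1
  [20] #.#.. => #  t=6,i=0
  [19] #..## => #  t=3,i=5
  [18] #..#. => #  t=0,i=0
  [17] #...# => .  t=0,i=3
  [16] #.... => .  t=1,i=2
  [15] .#### => .  t=2,i=10
  [14] .###. => .  t=1,i=6
  [13] .##.# => #  t=4,i=9
  [12] .##.. => .  t=0,i=8
  [11] .#.## => #  t=0,i=6
  [10] .#.#. => #  t=6,i=4
  [9] .#..# => #  t=0,i=12
  [8] .#... => .  t=0,i=2
  [7] ..### => .  t=1,i=5
  [6] ..##. => .  t=3,i=2
  [5] ..#.# => #  t=0,i=5
  [4] ..#.. => .  t=0,i=1
  [3] ...## => #  t=1,i=4
  [2] ...#. => .  t=0,i=4
  [1] ....# => #  t=1,i=3
  [0] ..... => #  t=3,i=11
  bits 00011001010111000010111000101011 = 425471531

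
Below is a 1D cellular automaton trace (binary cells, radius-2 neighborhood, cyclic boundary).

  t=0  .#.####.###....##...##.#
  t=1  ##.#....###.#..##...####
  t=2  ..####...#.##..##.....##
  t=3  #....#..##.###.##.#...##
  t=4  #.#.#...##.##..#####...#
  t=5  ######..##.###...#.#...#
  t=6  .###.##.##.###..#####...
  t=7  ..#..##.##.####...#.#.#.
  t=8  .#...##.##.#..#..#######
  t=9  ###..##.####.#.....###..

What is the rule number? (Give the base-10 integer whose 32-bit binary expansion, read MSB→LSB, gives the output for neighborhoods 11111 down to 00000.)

  [31] ##### => #  t=1,i=22
  [30] ####. => .  t=0,i=5
  [29] ###.# => .  t=0,i=6
  [28] ###.. => #  t=0,i=10
  [27] ##.## => .  t=0,i=7
  [26] ##.#. => #  t=0,i=22
  [25] ##..# => #  t=2,i=0
  [24] ##... => .  t=0,i=11
  [23] #.### => #  t=0,i=3
  [22] #.##. => #  t=2,i=11
  [21] #.#.# => #  t=0,i=1
  [20] #.#.. => #  t=1,i=3
  [19] #..## => .  t=1,i=14
  [18] #..#. => #  t=8,i=13
  [17] #...# => .  t=0,i=18
  [16] #.... => #  t=0,i=12
  [15] .#### => .  t=0,i=4
  [14] .###. => #  t=0,i=9
  [13] .##.# => #  t=0,i=21
  [12] .##.. => #  t=0,i=16
  [11] .#.## => .  t=0,i=2
  [10] .#.#. => #  t=0,i=0
  [9] .#..# => .  t=1,i=13
  [8] .#... => #  t=1,i=4
  [7] ..### => .  t=1,i=8
  [6] ..##. => #  t=0,i=15
  [5] ..#.# => #  t=2,i=9
  [4] ..#.. => .  t=3,i=5
  [3] ...## => .  t=0,i=14
  [2] ...#. => #  t=2,i=8
  [1] ....# => .  t=0,i=13
  [0] ..... => .  t=2,i=19
  bits 10010110111101010111010101100100 = 2532668772

2532668772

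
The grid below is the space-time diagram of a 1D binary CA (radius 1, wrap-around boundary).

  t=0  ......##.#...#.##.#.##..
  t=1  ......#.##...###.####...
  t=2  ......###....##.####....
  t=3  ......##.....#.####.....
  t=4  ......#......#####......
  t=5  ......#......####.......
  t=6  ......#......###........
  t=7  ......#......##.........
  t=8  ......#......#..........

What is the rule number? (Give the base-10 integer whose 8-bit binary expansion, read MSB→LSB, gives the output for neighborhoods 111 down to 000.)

  ### -> #   bit 7 = 1  t=1,i=14
  ##. -> .   bit 6 = 0  t=0,i=7
  #.# -> #   bit 5 = 1  t=0,i=8
  #.. -> .   bit 4 = 0  t=0,i=10
  .## -> #   bit 3 = 1  t=0,i=6
  .#. -> #   bit 2 = 1  t=0,i=9
  ..# -> .   bit 1 = 0  t=0,i=5
  ... -> .   bit 0 = 0  t=0,i=0
  bits 10101100 = 172

172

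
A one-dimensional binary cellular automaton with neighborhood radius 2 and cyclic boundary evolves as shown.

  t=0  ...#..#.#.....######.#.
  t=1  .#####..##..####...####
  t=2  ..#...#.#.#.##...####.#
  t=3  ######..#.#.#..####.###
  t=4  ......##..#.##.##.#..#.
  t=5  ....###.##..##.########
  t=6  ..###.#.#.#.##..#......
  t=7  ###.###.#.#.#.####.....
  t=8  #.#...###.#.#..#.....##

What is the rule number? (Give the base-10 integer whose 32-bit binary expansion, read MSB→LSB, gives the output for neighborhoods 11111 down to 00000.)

  [31] ##### => .  t=0,i=16
  [30] ####. => .  t=0,i=18
  [29] ###.# => #  t=0,i=19
  [28] ###.. => .  t=1,i=5
  [27] ##.## => .  t=1,i=0
  [26] ##.#. => #  t=0,i=20
  [25] ##..# => #  t=1,i=6
  [24] ##... => .  t=1,i=16
  [23] #.### => .  t=1,i=1
  [22] #.##. => #  t=2,i=12
  [21] #.#.# => #  t=2,i=8
  [20] #.#.. => #  t=0,i=8
  [19] #..## => .  t=1,i=7
  [18] #..#. => #  t=0,i=5
  [17] #...# => #  t=1,i=17
  [16] #.... => .  t=0,i=0
  [15] .#### => #  t=0,i=15
  [14] .###. => .  t=5,i=5
  [13] .##.# => #  t=4,i=13
  [12] .##.. => .  t=1,i=9
  [11] .#.## => .  t=2,i=11
  [10] .#.#. => .  t=0,i=7
  [9] .#..# => #  t=0,i=4
  [8] .#... => #  t=0,i=9
  [7] ..### => #  t=0,i=14
  [6] ..##. => #  t=1,i=8
  [5] ..#.# => .  t=0,i=6
  [4] ..#.. => #  t=0,i=3
  [3] ...## => #  t=0,i=13
  [2] ...#. => #  t=0,i=2
  [1] ....# => #  t=0,i=1
  [0] ..... => .  t=0,i=11
  bits 00100110011101101010001111011110 = 645309406

645309406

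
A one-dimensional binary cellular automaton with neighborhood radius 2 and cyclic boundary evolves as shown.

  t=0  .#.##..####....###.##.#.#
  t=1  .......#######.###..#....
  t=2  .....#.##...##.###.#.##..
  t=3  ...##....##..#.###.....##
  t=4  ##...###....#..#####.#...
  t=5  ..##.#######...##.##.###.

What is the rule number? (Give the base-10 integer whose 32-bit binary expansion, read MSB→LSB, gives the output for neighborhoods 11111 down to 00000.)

1905779078

  [31] ##### => .  t=1,i=9
  [30] ####. => #  t=0,i=9
  [29] ###.# => #  t=0,i=17
  [28] ###.. => #  t=0,i=10
  [27] ##.## => .  t=0,i=18
  [26] ##.#. => .  t=0,i=21
  [25] ##..# => .  t=0,i=5
  [24] ##... => #  t=0,i=11
  [23] #.### => #  t=1,i=15
  [22] #.##. => .  t=0,i=3
  [21] #.#.# => .  t=0,i=1
  [20] #.#.. => #  t=4,i=21
  [19] #..## => .  t=0,i=6
  [18] #..#. => #  t=1,i=19
  [17] #...# => #  t=2,i=10
  [16] #.... => #  t=0,i=12
  [15] .#### => #  t=0,i=8
  [14] .###. => #  t=0,i=16
  [13] .##.# => #  t=0,i=20
  [12] .##.. => .  t=0,i=4
  [11] .#.## => .  t=0,i=2
  [10] .#.#. => .  t=0,i=0
  [9] .#..# => .  t=4,i=13
  [8] .#... => #  t=1,i=21
  [7] ..### => #  t=0,i=7
  [6] ..##. => .  t=2,i=12
  [5] ..#.# => .  t=2,i=5
  [4] ..#.. => .  t=1,i=20
  [3] ...## => .  t=0,i=14
  [2] ...#. => #  t=2,i=4
  [1] ....# => #  t=0,i=13
  [0] ..... => .  t=1,i=0
  bits 01110001100101111110000110000110 = 1905779078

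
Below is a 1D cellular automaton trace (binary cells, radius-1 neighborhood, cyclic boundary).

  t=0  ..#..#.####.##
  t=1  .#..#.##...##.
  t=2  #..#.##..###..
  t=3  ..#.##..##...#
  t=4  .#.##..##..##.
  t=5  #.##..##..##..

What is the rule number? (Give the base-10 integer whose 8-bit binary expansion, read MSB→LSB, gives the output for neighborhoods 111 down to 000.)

  [7] ### => .  t=0,i=8
  [6] ##. => .  t=0,i=10
  [5] #.# => #  t=0,i=6
  [4] #.. => .  t=0,i=0
  [3] .## => #  t=0,i=7
  [2] .#. => .  t=0,i=2
  [1] ..# => #  t=0,i=1
  [0] ... => #  t=1,i=9
  bits 00101011 = 43

43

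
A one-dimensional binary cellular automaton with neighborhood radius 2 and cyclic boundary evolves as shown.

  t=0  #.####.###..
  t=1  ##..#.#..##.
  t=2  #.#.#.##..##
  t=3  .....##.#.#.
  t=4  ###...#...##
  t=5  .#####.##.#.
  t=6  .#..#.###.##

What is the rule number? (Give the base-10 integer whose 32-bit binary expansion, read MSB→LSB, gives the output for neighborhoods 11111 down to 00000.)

1532177317

  nb #####: next=.  (t=4,i=0, bit31=0)
  nb ####.: next=#  (t=0,i=4, bit30=1)
  nb ###.#: next=.  (t=0,i=5, bit29=0)
  nb ###..: next=#  (t=0,i=9, bit28=1)
  nb ##.##: next=#  (t=0,i=6, bit27=1)
  nb ##.#.: next=.  (t=2,i=1, bit26=0)
  nb ##..#: next=#  (t=0,i=10, bit25=1)
  nb ##...: next=#  (t=4,i=3, bit24=1)
  nb #.###: next=.  (t=0,i=2, bit23=0)
  nb #.##.: next=#  (t=1,i=0, bit22=1)
  nb #.#.#: next=.  (t=2,i=2, bit21=0)
  nb #.#..: next=#  (t=1,i=6, bit20=1)
  nb #..##: next=.  (t=1,i=8, bit19=0)
  nb #..#.: next=.  (t=0,i=11, bit18=0)
  nb #...#: next=#  (t=4,i=4, bit17=1)
  nb #....: next=#  (t=3,i=0, bit16=1)
  nb .####: next=.  (t=0,i=3, bit15=0)
  nb .###.: next=.  (t=0,i=8, bit14=0)
  nb .##.#: next=#  (t=1,i=10, bit13=1)
  nb .##..: next=.  (t=1,i=1, bit12=0)
  nb .#.##: next=#  (t=0,i=1, bit11=1)
  nb .#.#.: next=.  (t=1,i=5, bit10=0)
  nb .#..#: next=#  (t=1,i=7, bit9=1)
  nb .#...: next=#  (t=3,i=11, bit8=1)
  nb ..###: next=#  (t=2,i=10, bit7=1)
  nb ..##.: next=.  (t=1,i=9, bit6=0)
  nb ..#.#: next=#  (t=0,i=0, bit5=1)
  nb ..#..: next=.  (t=4,i=6, bit4=0)
  nb ...##: next=.  (t=3,i=4, bit3=0)
  nb ...#.: next=#  (t=4,i=5, bit2=1)
  nb ....#: next=.  (t=3,i=3, bit1=0)
  nb .....: next=#  (t=3,i=1, bit0=1)
  bits 01011011010100110010101110100101 = 1532177317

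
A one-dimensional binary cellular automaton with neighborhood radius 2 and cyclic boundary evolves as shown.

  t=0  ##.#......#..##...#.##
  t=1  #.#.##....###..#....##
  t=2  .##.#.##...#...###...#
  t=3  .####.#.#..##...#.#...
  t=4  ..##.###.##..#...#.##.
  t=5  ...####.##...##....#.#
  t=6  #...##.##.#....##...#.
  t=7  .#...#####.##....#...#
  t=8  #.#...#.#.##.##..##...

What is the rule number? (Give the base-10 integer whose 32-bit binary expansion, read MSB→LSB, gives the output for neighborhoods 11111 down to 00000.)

  [31] ##### => .  t=7,i=7
  [30] ####. => #  t=0,i=0
  [29] ###.# => .  t=0,i=1
  [28] ###.. => .  t=1,i=12
  [27] ##.## => #  t=4,i=4
  [26] ##.#. => #  t=0,i=2
  [25] ##..# => .  t=1,i=13
  [24] ##... => #  t=0,i=15
  [23] #.### => #  t=0,i=20
  [22] #.##. => #  t=1,i=4
  [21] #.#.# => #  t=1,i=2
  [20] #.#.. => .  t=0,i=3
  [19] #..## => #  t=0,i=12
  [18] #..#. => .  t=1,i=14
  [17] #...# => .  t=0,i=16
  [16] #.... => #  t=0,i=5
  [15] .#### => #  t=0,i=21
  [14] .###. => #  t=1,i=11
  [13] .##.# => #  t=2,i=2
  [12] .##.. => .  t=0,i=14
  [11] .#.## => .  t=0,i=19
  [10] .#.#. => #  t=3,i=7
  [9] .#..# => #  t=0,i=11
  [8] .#... => #  t=0,i=4
  [7] ..### => .  t=1,i=10
  [6] ..##. => .  t=0,i=13
  [5] ..#.# => .  t=0,i=18
  [4] ..#.. => #  t=0,i=10
  [3] ...## => .  t=1,i=9
  [2] ...#. => .  t=0,i=9
  [1] ....# => .  t=0,i=8
  [0] ..... => .  t=0,i=6
  bits 01001101111010011110011100010000 = 1307174672

1307174672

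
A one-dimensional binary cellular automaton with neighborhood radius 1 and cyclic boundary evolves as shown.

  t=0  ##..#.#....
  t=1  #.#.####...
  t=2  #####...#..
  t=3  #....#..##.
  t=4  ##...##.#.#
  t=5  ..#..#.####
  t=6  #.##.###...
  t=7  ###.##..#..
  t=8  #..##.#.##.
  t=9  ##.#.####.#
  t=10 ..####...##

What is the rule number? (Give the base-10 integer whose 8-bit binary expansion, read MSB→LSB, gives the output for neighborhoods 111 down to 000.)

60

  ###|.  b7=0 t=1,i=5
  ##.|.  b6=0 t=0,i=1
  #.#|#  b5=1 t=0,i=5
  #..|#  b4=1 t=0,i=2
  .##|#  b3=1 t=0,i=0
  .#.|#  b2=1 t=0,i=4
  ..#|.  b1=0 t=0,i=3
  ...|.  b0=0 t=0,i=8
  bits 00111100 = 60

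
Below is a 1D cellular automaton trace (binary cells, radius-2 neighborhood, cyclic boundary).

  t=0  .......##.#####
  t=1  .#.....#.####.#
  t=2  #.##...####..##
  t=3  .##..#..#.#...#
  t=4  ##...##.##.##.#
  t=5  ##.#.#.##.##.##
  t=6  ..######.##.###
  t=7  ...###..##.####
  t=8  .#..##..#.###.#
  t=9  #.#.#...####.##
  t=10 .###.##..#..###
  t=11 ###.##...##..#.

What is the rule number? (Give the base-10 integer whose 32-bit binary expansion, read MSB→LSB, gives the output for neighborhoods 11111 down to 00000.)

  ##### -> #   bit 31 = 1  t=0,i=12
  ####. -> .   bit 30 = 0  t=0,i=13
  ###.# -> .   bit 29 = 0  t=1,i=12
  ###.. -> #   bit 28 = 1  t=0,i=14
  ##.## -> #   bit 27 = 1  t=0,i=9
  ##.#. -> #   bit 26 = 1  t=1,i=13
  ##..# -> .   bit 25 = 0  t=2,i=11
  ##... -> .   bit 24 = 0  t=0,i=0
  #.### -> #   bit 23 = 1  t=0,i=10
  #.##. -> #   bit 22 = 1  t=2,i=2
  #.#.# -> #   bit 21 = 1  t=1,i=14
  #.#.. -> .   bit 20 = 0  t=1,i=1
  #..## -> .   bit 19 = 0  t=2,i=12
  #..#. -> .   bit 18 = 0  t=3,i=4
  #...# -> #   bit 17 = 1  t=2,i=5
  #.... -> #   bit 16 = 1  t=0,i=1
  .#### -> #   bit 15 = 1  t=0,i=11
  .###. -> #   bit 14 = 1  t=2,i=14
  .##.# -> .   bit 13 = 0  t=0,i=8
  .##.. -> .   bit 12 = 0  t=2,i=3
  .#.## -> #   bit 11 = 1  t=1,i=8
  .#.#. -> #   bit 10 = 1  t=1,i=0
  .#..# -> #   bit 9 = 1  t=3,i=6
  .#... -> #   bit 8 = 1  t=1,i=2
  ..### -> .   bit 7 = 0  t=2,i=7
  ..##. -> #   bit 6 = 1  t=0,i=7
  ..#.# -> #   bit 5 = 1  t=1,i=7
  ..#.. -> #   bit 4 = 1  t=3,i=5
  ...## -> .   bit 3 = 0  t=0,i=6
  ...#. -> .   bit 2 = 0  t=1,i=6
  ....# -> .   bit 1 = 0  t=0,i=5
  ..... -> .   bit 0 = 0  t=0,i=2
  bits 10011100111000111100111101110000 = 2632175472

2632175472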